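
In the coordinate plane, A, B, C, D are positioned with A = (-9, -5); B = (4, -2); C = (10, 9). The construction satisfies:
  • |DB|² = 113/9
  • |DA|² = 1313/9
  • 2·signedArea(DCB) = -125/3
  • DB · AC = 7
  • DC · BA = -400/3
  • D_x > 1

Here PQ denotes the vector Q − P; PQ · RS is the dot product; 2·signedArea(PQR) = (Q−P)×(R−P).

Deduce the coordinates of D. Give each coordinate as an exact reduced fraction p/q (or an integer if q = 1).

1. D_x = 5/3  [DC · BA = -400/3 ∩ 2·signedArea(DCB) = -125/3]
2. D_y = 2/3  [DC · BA = -400/3 ∩ 2·signedArea(DCB) = -125/3]
   → D = (5/3, 2/3)

D = (5/3, 2/3)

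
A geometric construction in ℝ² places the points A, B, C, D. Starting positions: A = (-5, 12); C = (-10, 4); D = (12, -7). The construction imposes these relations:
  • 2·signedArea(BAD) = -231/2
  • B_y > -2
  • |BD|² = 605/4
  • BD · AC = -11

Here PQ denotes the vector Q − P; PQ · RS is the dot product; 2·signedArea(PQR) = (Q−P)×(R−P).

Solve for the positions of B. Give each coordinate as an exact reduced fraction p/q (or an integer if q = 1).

1. B_x = 1  [2·signedArea(BAD) = -231/2 ∩ BD · AC = -11]
2. B_y = -3/2  [2·signedArea(BAD) = -231/2 ∩ BD · AC = -11]
   → B = (1, -3/2)

B = (1, -3/2)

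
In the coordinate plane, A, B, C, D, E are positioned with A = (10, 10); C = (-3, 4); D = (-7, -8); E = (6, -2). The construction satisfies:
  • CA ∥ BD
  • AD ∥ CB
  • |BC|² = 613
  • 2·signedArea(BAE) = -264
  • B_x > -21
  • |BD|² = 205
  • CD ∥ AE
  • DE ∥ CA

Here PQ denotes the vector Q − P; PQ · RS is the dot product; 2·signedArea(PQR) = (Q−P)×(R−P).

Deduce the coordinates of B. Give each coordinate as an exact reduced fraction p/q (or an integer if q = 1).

B = (-20, -14)

1. B_x = -20  [CA ∥ BD ∩ AD ∥ CB]
2. B_y = -14  [CA ∥ BD ∩ AD ∥ CB]
   → B = (-20, -14)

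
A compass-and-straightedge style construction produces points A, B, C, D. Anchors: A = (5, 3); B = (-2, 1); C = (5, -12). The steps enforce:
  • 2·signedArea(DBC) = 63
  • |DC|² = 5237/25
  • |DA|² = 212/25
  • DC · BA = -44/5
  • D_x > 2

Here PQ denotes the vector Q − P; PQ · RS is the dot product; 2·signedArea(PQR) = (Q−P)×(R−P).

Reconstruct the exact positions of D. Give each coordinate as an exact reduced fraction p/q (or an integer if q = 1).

1. D_x = 11/5  [2·signedArea(DBC) = 63 ∩ DC · BA = -44/5]
2. D_y = 11/5  [2·signedArea(DBC) = 63 ∩ DC · BA = -44/5]
   → D = (11/5, 11/5)

D = (11/5, 11/5)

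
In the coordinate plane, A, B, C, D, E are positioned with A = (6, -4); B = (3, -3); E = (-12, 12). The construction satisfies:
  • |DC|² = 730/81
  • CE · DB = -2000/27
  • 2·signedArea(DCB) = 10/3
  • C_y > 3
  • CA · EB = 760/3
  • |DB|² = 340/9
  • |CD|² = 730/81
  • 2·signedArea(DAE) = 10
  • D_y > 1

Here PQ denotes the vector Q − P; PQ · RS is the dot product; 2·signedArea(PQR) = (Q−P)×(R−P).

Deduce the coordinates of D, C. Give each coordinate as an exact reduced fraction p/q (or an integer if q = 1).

1. D_x = -1  [line -16·x + -18·y + 14 = 0 ∩ |DB|² = 340/9]
2. D_y = 5/3  [line -16·x + -18·y + 14 = 0 ∩ |DB|² = 340/9]
   → D = (-1, 5/3)
3. C_x = -10/3  [2·signedArea(DCB) = 10/3 ∩ CE · DB = -2000/27]
4. C_y = 32/9  [2·signedArea(DCB) = 10/3 ∩ CE · DB = -2000/27]
   → C = (-10/3, 32/9)

C = (-10/3, 32/9)
D = (-1, 5/3)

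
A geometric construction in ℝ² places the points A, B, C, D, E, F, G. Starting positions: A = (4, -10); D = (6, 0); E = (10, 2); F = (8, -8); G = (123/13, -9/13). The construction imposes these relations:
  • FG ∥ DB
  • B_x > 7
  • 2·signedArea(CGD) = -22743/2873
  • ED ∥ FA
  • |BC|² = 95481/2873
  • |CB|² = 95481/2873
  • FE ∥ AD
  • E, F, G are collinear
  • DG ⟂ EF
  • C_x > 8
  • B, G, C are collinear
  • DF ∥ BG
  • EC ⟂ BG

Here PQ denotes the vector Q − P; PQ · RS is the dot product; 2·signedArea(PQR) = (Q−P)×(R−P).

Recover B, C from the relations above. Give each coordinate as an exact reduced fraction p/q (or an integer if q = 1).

1. B_x = 97/13  [DF ∥ BG ∩ FG ∥ DB]
2. B_y = 95/13  [DF ∥ BG ∩ FG ∥ DB]
   → B = (97/13, 95/13)
3. C_x = 1958/221  [B, G, C are collinear ∩ EC ⟂ BG]
4. C_y = 379/221  [B, G, C are collinear ∩ EC ⟂ BG]
   → C = (1958/221, 379/221)

B = (97/13, 95/13)
C = (1958/221, 379/221)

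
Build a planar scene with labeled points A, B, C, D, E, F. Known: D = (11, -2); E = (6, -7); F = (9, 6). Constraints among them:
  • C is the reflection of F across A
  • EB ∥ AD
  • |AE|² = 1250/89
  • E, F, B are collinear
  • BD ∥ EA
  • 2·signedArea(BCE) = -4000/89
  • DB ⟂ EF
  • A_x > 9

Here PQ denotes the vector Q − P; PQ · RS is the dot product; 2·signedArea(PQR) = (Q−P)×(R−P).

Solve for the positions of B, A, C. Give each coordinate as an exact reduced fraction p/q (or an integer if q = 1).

1. B_x = 654/89  [E, F, B are collinear ∩ DB ⟂ EF]
2. B_y = -103/89  [E, F, B are collinear ∩ DB ⟂ EF]
   → B = (654/89, -103/89)
3. A_x = 859/89  [EB ∥ AD ∩ BD ∥ EA]
4. A_y = -698/89  [EB ∥ AD ∩ BD ∥ EA]
   → A = (859/89, -698/89)
5. C_x = 917/89  [C is the reflection of F across A]
6. C_y = -1930/89  [C is the reflection of F across A]
   → C = (917/89, -1930/89)

A = (859/89, -698/89)
B = (654/89, -103/89)
C = (917/89, -1930/89)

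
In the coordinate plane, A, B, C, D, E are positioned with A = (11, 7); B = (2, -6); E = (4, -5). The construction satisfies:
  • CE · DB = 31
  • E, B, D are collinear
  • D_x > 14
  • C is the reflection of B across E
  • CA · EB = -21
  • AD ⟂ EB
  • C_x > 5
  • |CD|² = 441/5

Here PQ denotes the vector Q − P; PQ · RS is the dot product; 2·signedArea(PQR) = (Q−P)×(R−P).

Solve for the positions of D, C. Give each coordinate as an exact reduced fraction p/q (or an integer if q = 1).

C = (6, -4)
D = (72/5, 1/5)

1. D_x = 72/5  [E, B, D are collinear ∩ AD ⟂ EB]
2. D_y = 1/5  [E, B, D are collinear ∩ AD ⟂ EB]
   → D = (72/5, 1/5)
3. C_x = 6  [C is the reflection of B across E]
4. C_y = -4  [C is the reflection of B across E]
   → C = (6, -4)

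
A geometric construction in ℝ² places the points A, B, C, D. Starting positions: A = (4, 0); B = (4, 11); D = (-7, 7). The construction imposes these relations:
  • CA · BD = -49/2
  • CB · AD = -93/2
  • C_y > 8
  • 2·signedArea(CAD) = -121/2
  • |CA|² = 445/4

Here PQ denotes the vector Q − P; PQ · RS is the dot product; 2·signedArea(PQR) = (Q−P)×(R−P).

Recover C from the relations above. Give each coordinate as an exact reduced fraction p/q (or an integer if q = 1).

C = (-3/2, 9)

1. C_x = -3/2  [2·signedArea(CAD) = -121/2 ∩ CA · BD = -49/2]
2. C_y = 9  [2·signedArea(CAD) = -121/2 ∩ CA · BD = -49/2]
   → C = (-3/2, 9)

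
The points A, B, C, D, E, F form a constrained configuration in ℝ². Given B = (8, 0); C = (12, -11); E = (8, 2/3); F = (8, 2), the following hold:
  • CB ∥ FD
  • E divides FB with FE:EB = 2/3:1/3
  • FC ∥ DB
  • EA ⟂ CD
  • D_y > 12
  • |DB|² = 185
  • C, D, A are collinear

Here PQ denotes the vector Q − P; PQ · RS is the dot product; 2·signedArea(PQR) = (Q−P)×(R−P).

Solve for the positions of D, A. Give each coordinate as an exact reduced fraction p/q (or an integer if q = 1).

1. D_x = 4  [FC ∥ DB ∩ CB ∥ FD]
2. D_y = 13  [FC ∥ DB ∩ CB ∥ FD]
   → D = (4, 13)
3. A_x = 81/10  [C, D, A are collinear ∩ EA ⟂ CD]
4. A_y = 7/10  [C, D, A are collinear ∩ EA ⟂ CD]
   → A = (81/10, 7/10)

A = (81/10, 7/10)
D = (4, 13)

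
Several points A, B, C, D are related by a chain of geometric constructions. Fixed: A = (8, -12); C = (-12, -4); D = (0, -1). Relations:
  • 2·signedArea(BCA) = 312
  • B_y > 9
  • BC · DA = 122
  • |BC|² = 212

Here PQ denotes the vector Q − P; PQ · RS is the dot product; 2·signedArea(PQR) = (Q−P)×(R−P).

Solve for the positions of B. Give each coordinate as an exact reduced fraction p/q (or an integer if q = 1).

B = (-8, 10)

1. B_x = -8  [BC · DA = 122 ∩ 2·signedArea(BCA) = 312]
2. B_y = 10  [BC · DA = 122 ∩ 2·signedArea(BCA) = 312]
   → B = (-8, 10)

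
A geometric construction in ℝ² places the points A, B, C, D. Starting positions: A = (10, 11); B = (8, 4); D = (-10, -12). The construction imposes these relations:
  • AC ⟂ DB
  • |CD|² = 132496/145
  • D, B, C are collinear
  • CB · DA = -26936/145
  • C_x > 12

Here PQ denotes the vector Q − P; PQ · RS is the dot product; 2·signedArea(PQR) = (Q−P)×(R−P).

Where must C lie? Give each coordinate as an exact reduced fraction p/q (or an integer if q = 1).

C = (1826/145, 1172/145)

1. C_x = 1826/145  [D, B, C are collinear ∩ AC ⟂ DB]
2. C_y = 1172/145  [D, B, C are collinear ∩ AC ⟂ DB]
   → C = (1826/145, 1172/145)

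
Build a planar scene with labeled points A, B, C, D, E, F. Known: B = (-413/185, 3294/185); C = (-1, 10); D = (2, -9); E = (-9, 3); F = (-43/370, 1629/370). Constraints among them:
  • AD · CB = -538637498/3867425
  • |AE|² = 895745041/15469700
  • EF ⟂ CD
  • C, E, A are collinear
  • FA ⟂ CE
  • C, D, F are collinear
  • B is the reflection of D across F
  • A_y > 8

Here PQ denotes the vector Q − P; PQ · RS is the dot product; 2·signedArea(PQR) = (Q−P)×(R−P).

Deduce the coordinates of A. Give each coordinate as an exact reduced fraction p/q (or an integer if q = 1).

A = (-68429/20905, 334933/41810)

1. A_x = -68429/20905  [C, E, A are collinear ∩ FA ⟂ CE]
2. A_y = 334933/41810  [C, E, A are collinear ∩ FA ⟂ CE]
   → A = (-68429/20905, 334933/41810)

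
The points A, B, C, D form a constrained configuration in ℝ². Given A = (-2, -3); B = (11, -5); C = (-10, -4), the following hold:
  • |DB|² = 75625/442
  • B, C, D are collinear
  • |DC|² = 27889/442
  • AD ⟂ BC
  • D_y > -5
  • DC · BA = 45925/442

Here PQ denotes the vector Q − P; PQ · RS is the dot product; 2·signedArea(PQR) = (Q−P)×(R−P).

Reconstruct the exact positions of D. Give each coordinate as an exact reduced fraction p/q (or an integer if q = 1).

1. D_x = -913/442  [B, C, D are collinear ∩ AD ⟂ BC]
2. D_y = -1935/442  [B, C, D are collinear ∩ AD ⟂ BC]
   → D = (-913/442, -1935/442)

D = (-913/442, -1935/442)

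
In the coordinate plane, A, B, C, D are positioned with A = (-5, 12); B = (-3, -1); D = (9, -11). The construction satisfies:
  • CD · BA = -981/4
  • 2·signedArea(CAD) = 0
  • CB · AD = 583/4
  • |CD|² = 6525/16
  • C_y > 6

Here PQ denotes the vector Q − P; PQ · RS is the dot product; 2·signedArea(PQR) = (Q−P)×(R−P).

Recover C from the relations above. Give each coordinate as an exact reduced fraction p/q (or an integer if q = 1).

1. C_x = -3/2  [2·signedArea(CAD) = 0 ∩ CD · BA = -981/4]
2. C_y = 25/4  [2·signedArea(CAD) = 0 ∩ CD · BA = -981/4]
   → C = (-3/2, 25/4)

C = (-3/2, 25/4)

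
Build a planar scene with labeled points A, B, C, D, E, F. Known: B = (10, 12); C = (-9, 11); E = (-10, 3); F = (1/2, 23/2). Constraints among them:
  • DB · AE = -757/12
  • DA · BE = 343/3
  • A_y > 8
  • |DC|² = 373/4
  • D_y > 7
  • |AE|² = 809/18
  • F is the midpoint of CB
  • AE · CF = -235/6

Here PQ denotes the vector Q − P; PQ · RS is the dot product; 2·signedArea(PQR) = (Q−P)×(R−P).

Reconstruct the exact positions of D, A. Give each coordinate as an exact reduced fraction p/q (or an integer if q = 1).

A = (-37/6, 17/2)
D = (0, 15/2)

1. A_x = -37/6  [line -19/2·x + -1/2·y + -163/3 = 0 ∩ |AE|² = 809/18]
2. A_y = 17/2  [line -19/2·x + -1/2·y + -163/3 = 0 ∩ |AE|² = 809/18]
   → A = (-37/6, 17/2)
3. D_x = 0  [DB · AE = -757/12 ∩ DA · BE = 343/3]
4. D_y = 15/2  [DB · AE = -757/12 ∩ DA · BE = 343/3]
   → D = (0, 15/2)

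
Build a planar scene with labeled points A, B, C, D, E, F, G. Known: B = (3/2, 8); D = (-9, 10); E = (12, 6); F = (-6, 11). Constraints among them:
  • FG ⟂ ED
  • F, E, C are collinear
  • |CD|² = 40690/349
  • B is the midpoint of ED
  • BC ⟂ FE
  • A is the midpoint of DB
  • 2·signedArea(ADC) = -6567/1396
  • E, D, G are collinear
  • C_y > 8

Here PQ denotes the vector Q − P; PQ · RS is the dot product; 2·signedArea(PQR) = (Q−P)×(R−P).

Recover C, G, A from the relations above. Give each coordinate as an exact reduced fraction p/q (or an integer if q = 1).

1. C_x = 606/349  [F, E, C are collinear ∩ BC ⟂ FE]
2. C_y = 3089/349  [F, E, C are collinear ∩ BC ⟂ FE]
   → C = (606/349, 3089/349)
3. G_x = -2874/457  [E, D, G are collinear ∩ FG ⟂ ED]
4. G_y = 4334/457  [E, D, G are collinear ∩ FG ⟂ ED]
   → G = (-2874/457, 4334/457)
5. A_x = -15/4  [A is the midpoint of DB]
6. A_y = 9  [A is the midpoint of DB]
   → A = (-15/4, 9)

A = (-15/4, 9)
C = (606/349, 3089/349)
G = (-2874/457, 4334/457)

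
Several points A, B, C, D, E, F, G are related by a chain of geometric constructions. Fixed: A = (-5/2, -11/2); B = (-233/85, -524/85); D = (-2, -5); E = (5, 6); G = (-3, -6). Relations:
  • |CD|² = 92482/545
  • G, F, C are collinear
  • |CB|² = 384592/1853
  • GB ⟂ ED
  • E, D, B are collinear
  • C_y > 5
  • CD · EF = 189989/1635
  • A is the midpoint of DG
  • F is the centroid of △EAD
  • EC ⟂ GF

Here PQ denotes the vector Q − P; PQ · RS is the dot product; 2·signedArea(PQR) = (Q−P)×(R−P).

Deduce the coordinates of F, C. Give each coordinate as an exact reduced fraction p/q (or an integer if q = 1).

C = (2887/545, 3156/545)
F = (1/6, -3/2)

1. F_x = 1/6  [F is the centroid of △EAD]
2. F_y = -3/2  [F is the centroid of △EAD]
   → F = (1/6, -3/2)
3. C_x = 2887/545  [G, F, C are collinear ∩ EC ⟂ GF]
4. C_y = 3156/545  [G, F, C are collinear ∩ EC ⟂ GF]
   → C = (2887/545, 3156/545)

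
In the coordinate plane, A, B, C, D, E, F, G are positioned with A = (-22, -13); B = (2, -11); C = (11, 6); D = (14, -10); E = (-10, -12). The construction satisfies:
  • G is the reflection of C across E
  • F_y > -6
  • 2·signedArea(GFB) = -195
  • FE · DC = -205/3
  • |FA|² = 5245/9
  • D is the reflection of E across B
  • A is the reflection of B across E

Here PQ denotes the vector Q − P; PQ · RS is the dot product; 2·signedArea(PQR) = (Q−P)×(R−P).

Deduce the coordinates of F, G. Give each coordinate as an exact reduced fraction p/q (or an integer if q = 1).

1. F_x = 1  [line 3·x + -16·y + -281/3 = 0 ∩ |FA|² = 5245/9]
2. F_y = -17/3  [line 3·x + -16·y + -281/3 = 0 ∩ |FA|² = 5245/9]
   → F = (1, -17/3)
3. G_x = -31  [G is the reflection of C across E]
4. G_y = -30  [G is the reflection of C across E]
   → G = (-31, -30)

F = (1, -17/3)
G = (-31, -30)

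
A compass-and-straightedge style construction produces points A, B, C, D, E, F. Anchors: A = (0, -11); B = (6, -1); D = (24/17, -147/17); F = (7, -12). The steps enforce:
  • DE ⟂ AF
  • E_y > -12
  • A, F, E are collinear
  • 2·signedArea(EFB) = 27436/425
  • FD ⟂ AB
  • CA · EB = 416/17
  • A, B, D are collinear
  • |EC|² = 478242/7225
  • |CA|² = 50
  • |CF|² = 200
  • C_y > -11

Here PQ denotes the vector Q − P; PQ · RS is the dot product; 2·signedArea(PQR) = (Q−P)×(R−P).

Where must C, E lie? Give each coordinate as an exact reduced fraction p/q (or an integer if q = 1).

C = (-7, -10)
E = (448/425, -4739/425)

1. E_x = 448/425  [A, F, E are collinear ∩ DE ⟂ AF]
2. E_y = -4739/425  [A, F, E are collinear ∩ DE ⟂ AF]
   → E = (448/425, -4739/425)
3. C_x = -7  [line -2102/425·x + -4314/425·y + -57854/425 = 0 ∩ |CA|² = 50]
4. C_y = -10  [line -2102/425·x + -4314/425·y + -57854/425 = 0 ∩ |CA|² = 50]
   → C = (-7, -10)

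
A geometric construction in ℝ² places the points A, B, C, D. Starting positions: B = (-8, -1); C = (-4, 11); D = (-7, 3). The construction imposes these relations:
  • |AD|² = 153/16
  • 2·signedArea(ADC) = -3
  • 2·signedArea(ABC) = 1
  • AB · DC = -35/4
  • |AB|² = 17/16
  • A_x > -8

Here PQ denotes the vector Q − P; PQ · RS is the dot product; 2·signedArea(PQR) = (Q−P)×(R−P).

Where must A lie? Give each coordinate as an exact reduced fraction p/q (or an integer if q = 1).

1. A_x = -31/4  [2·signedArea(ABC) = 1 ∩ 2·signedArea(ADC) = -3]
2. A_y = 0  [2·signedArea(ABC) = 1 ∩ 2·signedArea(ADC) = -3]
   → A = (-31/4, 0)

A = (-31/4, 0)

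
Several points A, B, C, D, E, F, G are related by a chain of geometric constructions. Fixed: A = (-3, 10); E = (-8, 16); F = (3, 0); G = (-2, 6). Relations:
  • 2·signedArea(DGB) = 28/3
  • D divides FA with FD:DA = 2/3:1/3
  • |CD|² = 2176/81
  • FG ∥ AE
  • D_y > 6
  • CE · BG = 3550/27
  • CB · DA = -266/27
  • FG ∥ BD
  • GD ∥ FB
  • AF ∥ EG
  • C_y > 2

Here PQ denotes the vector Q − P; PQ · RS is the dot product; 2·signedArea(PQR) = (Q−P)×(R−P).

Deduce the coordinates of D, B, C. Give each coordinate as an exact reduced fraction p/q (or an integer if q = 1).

1. D_x = -1  [D divides FA with FD:DA = 2/3:1/3]
2. D_y = 20/3  [D divides FA with FD:DA = 2/3:1/3]
   → D = (-1, 20/3)
3. B_x = 4  [FG ∥ BD ∩ GD ∥ FB]
4. B_y = 2/3  [FG ∥ BD ∩ GD ∥ FB]
   → B = (4, 2/3)
5. C_x = 5/3  [CB · DA = -266/27 ∩ CE · BG = 3550/27]
6. C_y = 20/9  [CB · DA = -266/27 ∩ CE · BG = 3550/27]
   → C = (5/3, 20/9)

B = (4, 2/3)
C = (5/3, 20/9)
D = (-1, 20/3)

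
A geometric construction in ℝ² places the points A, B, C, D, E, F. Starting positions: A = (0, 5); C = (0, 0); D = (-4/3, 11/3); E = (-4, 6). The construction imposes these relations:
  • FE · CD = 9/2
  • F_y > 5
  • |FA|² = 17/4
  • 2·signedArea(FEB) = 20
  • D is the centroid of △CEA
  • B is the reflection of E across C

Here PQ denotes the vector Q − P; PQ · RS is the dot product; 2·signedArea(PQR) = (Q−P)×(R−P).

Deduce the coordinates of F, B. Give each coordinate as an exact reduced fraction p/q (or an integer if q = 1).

1. B_x = 4  [B is the reflection of E across C]
2. B_y = -6  [B is the reflection of E across C]
   → B = (4, -6)
3. F_x = -2  [2·signedArea(FEB) = 20 ∩ FE · CD = 9/2]
4. F_y = 11/2  [2·signedArea(FEB) = 20 ∩ FE · CD = 9/2]
   → F = (-2, 11/2)

B = (4, -6)
F = (-2, 11/2)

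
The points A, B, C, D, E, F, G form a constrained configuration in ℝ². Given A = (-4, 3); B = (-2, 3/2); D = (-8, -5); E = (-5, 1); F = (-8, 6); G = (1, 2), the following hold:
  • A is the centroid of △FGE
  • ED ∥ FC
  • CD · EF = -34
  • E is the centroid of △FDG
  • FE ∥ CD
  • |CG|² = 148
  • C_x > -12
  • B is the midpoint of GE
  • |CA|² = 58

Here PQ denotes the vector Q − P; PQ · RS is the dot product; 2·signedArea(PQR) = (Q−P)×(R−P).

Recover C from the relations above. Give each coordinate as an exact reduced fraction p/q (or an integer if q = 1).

1. C_x = -11  [FE ∥ CD ∩ ED ∥ FC]
2. C_y = 0  [FE ∥ CD ∩ ED ∥ FC]
   → C = (-11, 0)

C = (-11, 0)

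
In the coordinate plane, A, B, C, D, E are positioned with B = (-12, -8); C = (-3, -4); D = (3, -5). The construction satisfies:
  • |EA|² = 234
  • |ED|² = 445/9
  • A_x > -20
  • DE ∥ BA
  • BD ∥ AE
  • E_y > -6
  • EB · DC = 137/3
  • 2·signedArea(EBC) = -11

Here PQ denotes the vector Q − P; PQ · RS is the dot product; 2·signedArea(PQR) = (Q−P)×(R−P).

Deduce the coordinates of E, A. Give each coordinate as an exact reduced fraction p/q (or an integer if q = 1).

1. E_x = -4  [2·signedArea(EBC) = -11 ∩ EB · DC = 137/3]
2. E_y = -17/3  [2·signedArea(EBC) = -11 ∩ EB · DC = 137/3]
   → E = (-4, -17/3)
3. A_x = -19  [BD ∥ AE ∩ DE ∥ BA]
4. A_y = -26/3  [BD ∥ AE ∩ DE ∥ BA]
   → A = (-19, -26/3)

A = (-19, -26/3)
E = (-4, -17/3)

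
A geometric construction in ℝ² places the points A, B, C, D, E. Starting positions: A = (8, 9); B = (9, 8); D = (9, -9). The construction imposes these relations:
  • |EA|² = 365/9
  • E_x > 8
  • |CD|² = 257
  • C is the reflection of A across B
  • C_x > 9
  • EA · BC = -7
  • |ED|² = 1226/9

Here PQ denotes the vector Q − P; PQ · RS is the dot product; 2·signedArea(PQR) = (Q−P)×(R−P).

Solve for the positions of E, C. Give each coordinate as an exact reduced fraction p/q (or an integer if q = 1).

1. C_x = 10  [C is the reflection of A across B]
2. C_y = 7  [C is the reflection of A across B]
   → C = (10, 7)
3. E_x = 26/3  [line -1·x + 1·y + 6 = 0 ∩ |ED|² = 1226/9]
4. E_y = 8/3  [line -1·x + 1·y + 6 = 0 ∩ |ED|² = 1226/9]
   → E = (26/3, 8/3)

C = (10, 7)
E = (26/3, 8/3)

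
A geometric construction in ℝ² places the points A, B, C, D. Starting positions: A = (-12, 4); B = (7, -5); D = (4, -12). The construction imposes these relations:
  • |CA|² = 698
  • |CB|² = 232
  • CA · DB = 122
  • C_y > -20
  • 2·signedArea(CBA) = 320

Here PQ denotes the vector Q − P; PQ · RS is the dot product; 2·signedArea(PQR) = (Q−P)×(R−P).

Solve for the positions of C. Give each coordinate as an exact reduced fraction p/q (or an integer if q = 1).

1. C_x = 1  [2·signedArea(CBA) = 320 ∩ CA · DB = 122]
2. C_y = -19  [2·signedArea(CBA) = 320 ∩ CA · DB = 122]
   → C = (1, -19)

C = (1, -19)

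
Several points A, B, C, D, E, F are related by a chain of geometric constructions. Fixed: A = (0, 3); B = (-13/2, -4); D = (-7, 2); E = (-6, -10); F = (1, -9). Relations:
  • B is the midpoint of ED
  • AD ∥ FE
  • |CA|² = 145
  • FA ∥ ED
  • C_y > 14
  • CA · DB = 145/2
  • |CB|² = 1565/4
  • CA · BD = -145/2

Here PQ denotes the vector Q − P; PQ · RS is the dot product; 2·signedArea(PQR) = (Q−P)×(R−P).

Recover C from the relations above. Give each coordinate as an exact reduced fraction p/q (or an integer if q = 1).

C = (-1, 15)

1. C_x = -1  [line 1/2·x + -6·y + 181/2 = 0 ∩ |CA|² = 145]
2. C_y = 15  [line 1/2·x + -6·y + 181/2 = 0 ∩ |CA|² = 145]
   → C = (-1, 15)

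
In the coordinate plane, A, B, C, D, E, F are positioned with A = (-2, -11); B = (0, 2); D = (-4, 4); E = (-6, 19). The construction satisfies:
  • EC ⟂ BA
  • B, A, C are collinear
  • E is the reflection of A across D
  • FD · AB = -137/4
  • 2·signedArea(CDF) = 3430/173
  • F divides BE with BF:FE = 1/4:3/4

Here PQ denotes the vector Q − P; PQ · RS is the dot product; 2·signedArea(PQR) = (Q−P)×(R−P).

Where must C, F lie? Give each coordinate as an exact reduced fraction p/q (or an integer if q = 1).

C = (418/173, 3063/173)
F = (-3/2, 25/4)

1. C_x = 418/173  [B, A, C are collinear ∩ EC ⟂ BA]
2. C_y = 3063/173  [B, A, C are collinear ∩ EC ⟂ BA]
   → C = (418/173, 3063/173)
3. F_x = -3/2  [F divides BE with BF:FE = 1/4:3/4]
4. F_y = 25/4  [F divides BE with BF:FE = 1/4:3/4]
   → F = (-3/2, 25/4)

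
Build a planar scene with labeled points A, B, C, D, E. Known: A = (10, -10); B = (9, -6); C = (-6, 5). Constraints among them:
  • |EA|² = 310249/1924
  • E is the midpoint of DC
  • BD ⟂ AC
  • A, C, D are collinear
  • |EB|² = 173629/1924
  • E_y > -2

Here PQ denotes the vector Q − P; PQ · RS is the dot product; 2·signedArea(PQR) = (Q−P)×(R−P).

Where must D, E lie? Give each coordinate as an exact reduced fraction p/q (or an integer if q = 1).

1. D_x = 3594/481  [A, C, D are collinear ∩ BD ⟂ AC]
2. D_y = -3670/481  [A, C, D are collinear ∩ BD ⟂ AC]
   → D = (3594/481, -3670/481)
3. E_x = 354/481  [E is the midpoint of DC]
4. E_y = -1265/962  [E is the midpoint of DC]
   → E = (354/481, -1265/962)

D = (3594/481, -3670/481)
E = (354/481, -1265/962)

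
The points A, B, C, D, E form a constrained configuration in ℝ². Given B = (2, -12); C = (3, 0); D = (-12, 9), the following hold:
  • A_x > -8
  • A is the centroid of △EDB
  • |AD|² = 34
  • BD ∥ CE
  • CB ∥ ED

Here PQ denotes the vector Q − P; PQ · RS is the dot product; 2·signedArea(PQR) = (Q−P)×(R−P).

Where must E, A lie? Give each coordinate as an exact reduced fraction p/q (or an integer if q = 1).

1. E_x = -11  [CB ∥ ED ∩ BD ∥ CE]
2. E_y = 21  [CB ∥ ED ∩ BD ∥ CE]
   → E = (-11, 21)
3. A_x = -7  [A is the centroid of △EDB]
4. A_y = 6  [A is the centroid of △EDB]
   → A = (-7, 6)

A = (-7, 6)
E = (-11, 21)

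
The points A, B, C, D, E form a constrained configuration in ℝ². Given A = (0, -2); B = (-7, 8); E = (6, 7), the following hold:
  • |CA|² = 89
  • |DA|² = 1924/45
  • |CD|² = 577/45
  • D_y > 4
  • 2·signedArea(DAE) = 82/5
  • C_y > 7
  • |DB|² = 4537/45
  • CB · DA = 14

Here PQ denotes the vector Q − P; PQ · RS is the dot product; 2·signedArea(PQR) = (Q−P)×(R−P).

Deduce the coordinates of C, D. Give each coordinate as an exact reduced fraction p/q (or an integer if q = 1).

1. D_x = 34/15  [line -9·x + 6·y + -22/5 = 0 ∩ |DA|² = 1924/45]
2. D_y = 62/15  [line -9·x + 6·y + -22/5 = 0 ∩ |DA|² = 1924/45]
   → D = (34/15, 62/15)
3. C_x = 4/5  [line 34/15·x + 92/15·y + -236/5 = 0 ∩ |CA|² = 89]
4. C_y = 37/5  [line 34/15·x + 92/15·y + -236/5 = 0 ∩ |CA|² = 89]
   → C = (4/5, 37/5)

C = (4/5, 37/5)
D = (34/15, 62/15)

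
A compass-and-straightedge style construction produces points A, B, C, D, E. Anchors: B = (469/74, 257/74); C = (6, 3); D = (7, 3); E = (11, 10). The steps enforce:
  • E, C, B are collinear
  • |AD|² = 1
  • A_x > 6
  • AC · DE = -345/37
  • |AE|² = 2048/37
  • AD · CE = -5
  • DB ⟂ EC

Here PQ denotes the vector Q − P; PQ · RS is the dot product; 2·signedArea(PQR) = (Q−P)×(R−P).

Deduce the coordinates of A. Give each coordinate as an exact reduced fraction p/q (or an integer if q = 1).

A = (247/37, 146/37)

1. A_x = 247/37  [AD · CE = -5 ∩ AC · DE = -345/37]
2. A_y = 146/37  [AD · CE = -5 ∩ AC · DE = -345/37]
   → A = (247/37, 146/37)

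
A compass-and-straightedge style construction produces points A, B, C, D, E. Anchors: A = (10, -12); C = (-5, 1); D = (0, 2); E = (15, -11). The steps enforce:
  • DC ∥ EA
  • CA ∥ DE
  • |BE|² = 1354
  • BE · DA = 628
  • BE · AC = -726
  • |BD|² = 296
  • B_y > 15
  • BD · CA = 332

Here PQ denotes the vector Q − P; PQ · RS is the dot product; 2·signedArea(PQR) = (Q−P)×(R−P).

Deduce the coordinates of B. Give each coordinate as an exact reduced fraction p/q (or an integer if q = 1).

B = (-10, 16)

1. B_x = -10  [BE · AC = -726 ∩ BE · DA = 628]
2. B_y = 16  [BE · AC = -726 ∩ BE · DA = 628]
   → B = (-10, 16)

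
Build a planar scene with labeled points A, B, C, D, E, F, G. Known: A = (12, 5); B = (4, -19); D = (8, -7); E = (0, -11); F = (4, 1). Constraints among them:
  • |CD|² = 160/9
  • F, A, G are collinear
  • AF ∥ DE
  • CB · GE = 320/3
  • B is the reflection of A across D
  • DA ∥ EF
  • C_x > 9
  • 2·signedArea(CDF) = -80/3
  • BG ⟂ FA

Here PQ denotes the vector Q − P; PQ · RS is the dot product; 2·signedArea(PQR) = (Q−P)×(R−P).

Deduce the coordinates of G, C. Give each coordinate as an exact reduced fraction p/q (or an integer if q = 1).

1. G_x = -4  [F, A, G are collinear ∩ BG ⟂ FA]
2. G_y = -3  [F, A, G are collinear ∩ BG ⟂ FA]
   → G = (-4, -3)
3. C_x = 28/3  [2·signedArea(CDF) = -80/3 ∩ CB · GE = 320/3]
4. C_y = -3  [2·signedArea(CDF) = -80/3 ∩ CB · GE = 320/3]
   → C = (28/3, -3)

C = (28/3, -3)
G = (-4, -3)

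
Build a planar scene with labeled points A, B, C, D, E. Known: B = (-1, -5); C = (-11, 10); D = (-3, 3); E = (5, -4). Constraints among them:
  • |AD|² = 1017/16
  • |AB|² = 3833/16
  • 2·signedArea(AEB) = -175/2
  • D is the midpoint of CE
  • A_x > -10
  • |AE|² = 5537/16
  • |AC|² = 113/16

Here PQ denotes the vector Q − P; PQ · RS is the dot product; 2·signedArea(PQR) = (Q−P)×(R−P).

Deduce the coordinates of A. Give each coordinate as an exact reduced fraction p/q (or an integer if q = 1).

A = (-9, 33/4)

1. A_x = -9  [line 1·x + -6·y + 117/2 = 0 ∩ |AC|² = 113/16]
2. A_y = 33/4  [line 1·x + -6·y + 117/2 = 0 ∩ |AC|² = 113/16]
   → A = (-9, 33/4)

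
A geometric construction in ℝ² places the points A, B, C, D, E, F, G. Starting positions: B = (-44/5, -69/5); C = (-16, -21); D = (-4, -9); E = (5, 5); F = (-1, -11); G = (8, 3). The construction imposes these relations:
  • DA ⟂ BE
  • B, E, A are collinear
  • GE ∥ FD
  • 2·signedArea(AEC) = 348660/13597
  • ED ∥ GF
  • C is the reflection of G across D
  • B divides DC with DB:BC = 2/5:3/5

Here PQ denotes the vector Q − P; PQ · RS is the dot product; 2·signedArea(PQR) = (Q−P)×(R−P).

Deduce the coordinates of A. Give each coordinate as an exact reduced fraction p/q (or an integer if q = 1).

1. A_x = -65668/13597  [B, E, A are collinear ∩ DA ⟂ BE]
2. A_y = -114093/13597  [B, E, A are collinear ∩ DA ⟂ BE]
   → A = (-65668/13597, -114093/13597)

A = (-65668/13597, -114093/13597)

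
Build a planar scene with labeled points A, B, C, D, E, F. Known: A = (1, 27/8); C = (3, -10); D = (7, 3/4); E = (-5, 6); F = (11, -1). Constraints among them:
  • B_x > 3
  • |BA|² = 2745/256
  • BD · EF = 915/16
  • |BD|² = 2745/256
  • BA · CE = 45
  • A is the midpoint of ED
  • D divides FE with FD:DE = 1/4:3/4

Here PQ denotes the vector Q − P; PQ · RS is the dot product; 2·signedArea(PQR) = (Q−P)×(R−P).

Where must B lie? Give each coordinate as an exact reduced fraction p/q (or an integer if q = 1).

B = (4, 33/16)

1. B_x = 4  [BA · CE = 45 ∩ BD · EF = 915/16]
2. B_y = 33/16  [BA · CE = 45 ∩ BD · EF = 915/16]
   → B = (4, 33/16)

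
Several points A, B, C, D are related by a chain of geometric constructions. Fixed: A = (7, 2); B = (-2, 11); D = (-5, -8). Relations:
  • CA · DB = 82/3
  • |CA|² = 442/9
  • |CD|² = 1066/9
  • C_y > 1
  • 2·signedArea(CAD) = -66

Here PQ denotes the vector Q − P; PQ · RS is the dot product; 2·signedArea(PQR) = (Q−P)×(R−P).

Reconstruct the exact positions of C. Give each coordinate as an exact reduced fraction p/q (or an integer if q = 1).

1. C_x = 0  [CA · DB = 82/3 ∩ 2·signedArea(CAD) = -66]
2. C_y = 5/3  [CA · DB = 82/3 ∩ 2·signedArea(CAD) = -66]
   → C = (0, 5/3)

C = (0, 5/3)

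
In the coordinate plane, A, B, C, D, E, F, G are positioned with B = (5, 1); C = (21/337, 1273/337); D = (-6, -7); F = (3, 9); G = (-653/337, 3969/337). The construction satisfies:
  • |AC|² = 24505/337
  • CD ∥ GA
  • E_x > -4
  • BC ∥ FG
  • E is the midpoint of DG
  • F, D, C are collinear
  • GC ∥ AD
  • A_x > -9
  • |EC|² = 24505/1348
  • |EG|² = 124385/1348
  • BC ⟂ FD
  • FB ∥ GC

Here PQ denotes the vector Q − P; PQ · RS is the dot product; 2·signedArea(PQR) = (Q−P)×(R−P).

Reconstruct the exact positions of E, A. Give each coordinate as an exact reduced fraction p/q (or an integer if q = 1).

A = (-8, 1)
E = (-2675/674, 805/337)

1. E_x = -2675/674  [E is the midpoint of DG]
2. E_y = 805/337  [E is the midpoint of DG]
   → E = (-2675/674, 805/337)
3. A_x = -8  [GC ∥ AD ∩ CD ∥ GA]
4. A_y = 1  [GC ∥ AD ∩ CD ∥ GA]
   → A = (-8, 1)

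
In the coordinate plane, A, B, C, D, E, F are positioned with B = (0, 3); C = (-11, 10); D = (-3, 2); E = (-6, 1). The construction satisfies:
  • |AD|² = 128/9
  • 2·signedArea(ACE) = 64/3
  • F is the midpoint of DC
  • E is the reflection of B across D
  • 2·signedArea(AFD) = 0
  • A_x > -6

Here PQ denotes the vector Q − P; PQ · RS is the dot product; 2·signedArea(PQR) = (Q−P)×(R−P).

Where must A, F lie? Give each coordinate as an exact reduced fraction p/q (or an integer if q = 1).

1. F_x = -7  [F is the midpoint of DC]
2. F_y = 6  [F is the midpoint of DC]
   → F = (-7, 6)
3. A_x = -17/3  [2·signedArea(AFD) = 0 ∩ 2·signedArea(ACE) = 64/3]
4. A_y = 14/3  [2·signedArea(AFD) = 0 ∩ 2·signedArea(ACE) = 64/3]
   → A = (-17/3, 14/3)

A = (-17/3, 14/3)
F = (-7, 6)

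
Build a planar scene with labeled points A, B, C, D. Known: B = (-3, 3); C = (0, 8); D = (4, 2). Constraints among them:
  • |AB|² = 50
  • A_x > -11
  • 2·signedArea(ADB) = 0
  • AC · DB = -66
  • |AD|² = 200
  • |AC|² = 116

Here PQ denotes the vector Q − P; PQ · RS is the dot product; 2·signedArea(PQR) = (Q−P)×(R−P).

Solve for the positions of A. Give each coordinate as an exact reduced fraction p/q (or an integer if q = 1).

1. A_x = -10  [2·signedArea(ADB) = 0 ∩ AC · DB = -66]
2. A_y = 4  [2·signedArea(ADB) = 0 ∩ AC · DB = -66]
   → A = (-10, 4)

A = (-10, 4)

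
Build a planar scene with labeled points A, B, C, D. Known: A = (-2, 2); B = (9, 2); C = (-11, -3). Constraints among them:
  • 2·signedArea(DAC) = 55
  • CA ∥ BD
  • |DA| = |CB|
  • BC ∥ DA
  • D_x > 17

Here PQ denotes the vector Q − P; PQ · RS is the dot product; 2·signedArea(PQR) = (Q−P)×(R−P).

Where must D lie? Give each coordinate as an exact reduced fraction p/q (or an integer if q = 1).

1. D_x = 18  [BC ∥ DA ∩ CA ∥ BD]
2. D_y = 7  [BC ∥ DA ∩ CA ∥ BD]
   → D = (18, 7)

D = (18, 7)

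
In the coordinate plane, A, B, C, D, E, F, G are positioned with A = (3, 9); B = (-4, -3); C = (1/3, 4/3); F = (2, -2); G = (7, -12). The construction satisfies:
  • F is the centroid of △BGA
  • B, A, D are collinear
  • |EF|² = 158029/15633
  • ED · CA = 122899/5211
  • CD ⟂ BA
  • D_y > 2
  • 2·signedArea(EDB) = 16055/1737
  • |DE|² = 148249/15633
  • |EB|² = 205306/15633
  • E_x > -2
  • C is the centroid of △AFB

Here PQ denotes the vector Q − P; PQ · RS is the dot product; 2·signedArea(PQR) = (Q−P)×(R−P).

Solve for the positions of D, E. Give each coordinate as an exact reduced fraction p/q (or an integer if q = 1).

D = (-587/579, 409/193)
E = (-1745/1737, -556/579)

1. D_x = -587/579  [B, A, D are collinear ∩ CD ⟂ BA]
2. D_y = 409/193  [B, A, D are collinear ∩ CD ⟂ BA]
   → D = (-587/579, 409/193)
3. E_x = -1745/1737  [2·signedArea(EDB) = 16055/1737 ∩ ED · CA = 122899/5211]
4. E_y = -556/579  [2·signedArea(EDB) = 16055/1737 ∩ ED · CA = 122899/5211]
   → E = (-1745/1737, -556/579)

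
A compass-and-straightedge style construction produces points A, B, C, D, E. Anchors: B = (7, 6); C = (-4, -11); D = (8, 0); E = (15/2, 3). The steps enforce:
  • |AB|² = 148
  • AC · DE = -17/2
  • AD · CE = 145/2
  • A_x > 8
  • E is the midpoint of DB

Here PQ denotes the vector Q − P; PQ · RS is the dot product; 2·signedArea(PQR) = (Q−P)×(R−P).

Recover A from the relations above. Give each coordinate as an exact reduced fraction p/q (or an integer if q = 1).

A = (9, -6)

1. A_x = 9  [AD · CE = 145/2 ∩ AC · DE = -17/2]
2. A_y = -6  [AD · CE = 145/2 ∩ AC · DE = -17/2]
   → A = (9, -6)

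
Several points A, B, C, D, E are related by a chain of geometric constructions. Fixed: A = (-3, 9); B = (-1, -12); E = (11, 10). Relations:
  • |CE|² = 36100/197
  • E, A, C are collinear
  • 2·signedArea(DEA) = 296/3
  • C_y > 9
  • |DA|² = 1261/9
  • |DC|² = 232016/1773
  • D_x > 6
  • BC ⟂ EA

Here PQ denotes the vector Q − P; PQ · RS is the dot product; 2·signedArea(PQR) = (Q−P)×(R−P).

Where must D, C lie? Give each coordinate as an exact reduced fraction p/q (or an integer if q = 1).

C = (-493/197, 1780/197)
D = (7, 8/3)

1. D_x = 7  [line 1·x + -14·y + 91/3 = 0 ∩ |DA|² = 1261/9]
2. D_y = 8/3  [line 1·x + -14·y + 91/3 = 0 ∩ |DA|² = 1261/9]
   → D = (7, 8/3)
3. C_x = -493/197  [E, A, C are collinear ∩ BC ⟂ EA]
4. C_y = 1780/197  [E, A, C are collinear ∩ BC ⟂ EA]
   → C = (-493/197, 1780/197)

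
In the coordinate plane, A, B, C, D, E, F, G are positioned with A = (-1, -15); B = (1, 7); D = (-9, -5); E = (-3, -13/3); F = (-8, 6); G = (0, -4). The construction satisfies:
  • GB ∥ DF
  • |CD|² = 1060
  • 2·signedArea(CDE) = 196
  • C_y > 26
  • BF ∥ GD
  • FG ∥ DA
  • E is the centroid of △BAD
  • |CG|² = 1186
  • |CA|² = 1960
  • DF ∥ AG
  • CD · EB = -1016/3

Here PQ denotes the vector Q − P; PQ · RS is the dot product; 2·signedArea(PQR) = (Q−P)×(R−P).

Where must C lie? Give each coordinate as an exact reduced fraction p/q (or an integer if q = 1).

C = (-15, 27)

1. C_x = -15  [2·signedArea(CDE) = 196 ∩ CD · EB = -1016/3]
2. C_y = 27  [2·signedArea(CDE) = 196 ∩ CD · EB = -1016/3]
   → C = (-15, 27)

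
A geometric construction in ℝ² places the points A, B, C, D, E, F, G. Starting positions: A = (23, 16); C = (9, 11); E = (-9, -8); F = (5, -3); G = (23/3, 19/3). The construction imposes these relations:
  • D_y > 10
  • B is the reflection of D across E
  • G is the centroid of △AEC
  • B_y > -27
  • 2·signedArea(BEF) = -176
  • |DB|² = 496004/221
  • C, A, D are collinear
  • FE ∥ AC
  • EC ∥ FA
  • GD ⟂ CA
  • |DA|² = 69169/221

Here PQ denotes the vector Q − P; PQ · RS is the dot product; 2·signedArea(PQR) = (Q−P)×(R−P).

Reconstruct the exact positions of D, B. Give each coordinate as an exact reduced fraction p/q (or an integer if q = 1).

1. D_x = 1401/221  [C, A, D are collinear ∩ GD ⟂ CA]
2. D_y = 2221/221  [C, A, D are collinear ∩ GD ⟂ CA]
   → D = (1401/221, 2221/221)
3. B_x = -5379/221  [B is the reflection of D across E]
4. B_y = -5757/221  [B is the reflection of D across E]
   → B = (-5379/221, -5757/221)

B = (-5379/221, -5757/221)
D = (1401/221, 2221/221)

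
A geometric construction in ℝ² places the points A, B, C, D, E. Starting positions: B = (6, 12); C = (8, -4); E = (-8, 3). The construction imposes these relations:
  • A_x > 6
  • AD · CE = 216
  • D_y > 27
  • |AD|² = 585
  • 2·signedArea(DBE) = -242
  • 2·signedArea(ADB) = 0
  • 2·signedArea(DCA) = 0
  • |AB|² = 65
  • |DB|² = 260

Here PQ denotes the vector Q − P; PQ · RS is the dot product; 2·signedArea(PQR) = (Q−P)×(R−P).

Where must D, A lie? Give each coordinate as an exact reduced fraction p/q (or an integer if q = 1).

1. D_x = 4  [line 9·x + -14·y + 356 = 0 ∩ |DB|² = 260]
2. D_y = 28  [line 9·x + -14·y + 356 = 0 ∩ |DB|² = 260]
   → D = (4, 28)
3. A_x = 7  [2·signedArea(DCA) = 0 ∩ AD · CE = 216]
4. A_y = 4  [2·signedArea(DCA) = 0 ∩ AD · CE = 216]
   → A = (7, 4)

A = (7, 4)
D = (4, 28)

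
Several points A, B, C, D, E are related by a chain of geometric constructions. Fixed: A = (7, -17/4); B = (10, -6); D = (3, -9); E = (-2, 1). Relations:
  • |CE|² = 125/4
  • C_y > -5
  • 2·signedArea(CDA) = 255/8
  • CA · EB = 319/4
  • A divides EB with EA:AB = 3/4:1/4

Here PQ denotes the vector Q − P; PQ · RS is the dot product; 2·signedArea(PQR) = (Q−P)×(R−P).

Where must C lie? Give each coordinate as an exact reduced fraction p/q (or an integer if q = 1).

1. C_x = 1/2  [CA · EB = 319/4 ∩ 2·signedArea(CDA) = 255/8]
2. C_y = -4  [CA · EB = 319/4 ∩ 2·signedArea(CDA) = 255/8]
   → C = (1/2, -4)

C = (1/2, -4)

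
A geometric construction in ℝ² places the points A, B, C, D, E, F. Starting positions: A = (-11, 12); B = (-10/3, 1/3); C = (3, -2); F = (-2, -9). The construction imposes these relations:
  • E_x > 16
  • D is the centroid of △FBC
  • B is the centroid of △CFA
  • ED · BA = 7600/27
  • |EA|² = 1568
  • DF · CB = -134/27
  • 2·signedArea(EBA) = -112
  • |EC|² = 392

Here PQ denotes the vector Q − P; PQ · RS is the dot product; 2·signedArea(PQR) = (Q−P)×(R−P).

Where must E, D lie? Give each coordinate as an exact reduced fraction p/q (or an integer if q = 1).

D = (-7/9, -32/9)
E = (17, -16)

1. E_x = 17  [line -35/3·x + -23/3·y + 227/3 = 0 ∩ |EC|² = 392]
2. E_y = -16  [line -35/3·x + -23/3·y + 227/3 = 0 ∩ |EC|² = 392]
   → E = (17, -16)
3. D_x = -7/9  [ED · BA = 7600/27 ∩ D is the centroid of △FBC]
4. D_y = -32/9  [ED · BA = 7600/27 ∩ D is the centroid of △FBC]
   → D = (-7/9, -32/9)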